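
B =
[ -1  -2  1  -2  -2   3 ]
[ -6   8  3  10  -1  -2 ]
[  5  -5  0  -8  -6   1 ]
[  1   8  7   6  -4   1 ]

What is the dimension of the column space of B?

4

Row reduce to echelon form.
R2 ← R2 − (6)·R1: [0, 20, -3, 22, 11, -20]
R3 ← R3 + (5)·R1: [0, -15, 5, -18, -16, 16]
R4 ← R4 + R1: [0, 6, 8, 4, -6, 4]
R3 ← R3 + (3/4)·R2: [0, 0, 11/4, -3/2, -31/4, 1]
R4 ← R4 − (3/10)·R2: [0, 0, 89/10, -13/5, -93/10, 10]
R4 ← R4 − (178/55)·R3: [0, 0, 0, 124/55, 868/55, 372/55]
Echelon form has 4 nonzero rows, so rank(B) = 4.
The column space has dimension equal to the rank: 4.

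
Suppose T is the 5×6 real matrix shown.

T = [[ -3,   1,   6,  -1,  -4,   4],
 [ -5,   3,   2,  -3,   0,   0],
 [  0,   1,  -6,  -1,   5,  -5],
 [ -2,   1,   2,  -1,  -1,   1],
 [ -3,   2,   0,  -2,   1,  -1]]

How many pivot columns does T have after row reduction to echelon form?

2

Row reduce to echelon form.
R2 ← R2 − (5/3)·R1: [0, 4/3, -8, -4/3, 20/3, -20/3]
R4 ← R4 − (2/3)·R1: [0, 1/3, -2, -1/3, 5/3, -5/3]
R5 ← R5 − R1: [0, 1, -6, -1, 5, -5]
R3 ← R3 − (3/4)·R2: [0, 0, 0, 0, 0, 0]
R4 ← R4 − (1/4)·R2: [0, 0, 0, 0, 0, 0]
R5 ← R5 − (3/4)·R2: [0, 0, 0, 0, 0, 0]
Echelon form has 2 nonzero rows, so rank(T) = 2.
Each nonzero row contributes one pivot column: 2 pivot columns.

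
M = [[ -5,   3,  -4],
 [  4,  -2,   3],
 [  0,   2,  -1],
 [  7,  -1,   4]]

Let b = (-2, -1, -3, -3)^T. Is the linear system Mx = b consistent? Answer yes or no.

no

Row reduce the augmented matrix [M | b].
R2 ← R2 + (4/5)·R1: [0, 2/5, -1/5, -13/5]
R4 ← R4 + (7/5)·R1: [0, 16/5, -8/5, -29/5]
R3 ← R3 − (5)·R2: [0, 0, 0, 10]
R4 ← R4 − (8)·R2: [0, 0, 0, 15]
R4 ← R4 − (3/2)·R3: [0, 0, 0, 0]
The echelon form has 3 nonzero rows; the last pivot sits in the augmented column, so rank(M) = 2 but rank([M|b]) = 3.
Since the ranks differ, the system is inconsistent.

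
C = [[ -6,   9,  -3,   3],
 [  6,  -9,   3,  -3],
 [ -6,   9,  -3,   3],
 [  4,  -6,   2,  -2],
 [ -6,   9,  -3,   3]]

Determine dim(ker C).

3

Row reduce to echelon form.
R2 ← R2 + R1: [0, 0, 0, 0]
R3 ← R3 − R1: [0, 0, 0, 0]
R4 ← R4 + (2/3)·R1: [0, 0, 0, 0]
R5 ← R5 − R1: [0, 0, 0, 0]
1 nonzero row, so rank(C) = 1.
C has 4 columns; by rank–nullity, nullity = 4 − 1 = 3.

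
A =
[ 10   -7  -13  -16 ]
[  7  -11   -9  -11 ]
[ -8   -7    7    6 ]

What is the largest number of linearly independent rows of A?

Row reduce to echelon form.
R2 ← R2 − (7/10)·R1: [0, -61/10, 1/10, 1/5]
R3 ← R3 + (4/5)·R1: [0, -63/5, -17/5, -34/5]
R3 ← R3 − (126/61)·R2: [0, 0, -220/61, -440/61]
Echelon form has 3 nonzero rows, so rank(A) = 3.
The rank gives the maximum number of linearly independent rows: 3.

3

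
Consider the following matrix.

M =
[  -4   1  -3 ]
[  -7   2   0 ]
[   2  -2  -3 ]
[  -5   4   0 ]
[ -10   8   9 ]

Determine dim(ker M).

Row reduce to echelon form.
R2 ← R2 − (7/4)·R1: [0, 1/4, 21/4]
R3 ← R3 + (1/2)·R1: [0, -3/2, -9/2]
R4 ← R4 − (5/4)·R1: [0, 11/4, 15/4]
R5 ← R5 − (5/2)·R1: [0, 11/2, 33/2]
R3 ← R3 + (6)·R2: [0, 0, 27]
R4 ← R4 − (11)·R2: [0, 0, -54]
R5 ← R5 − (22)·R2: [0, 0, -99]
R4 ← R4 + (2)·R3: [0, 0, 0]
R5 ← R5 + (11/3)·R3: [0, 0, 0]
3 nonzero rows, so rank(M) = 3.
M has 3 columns; by rank–nullity, nullity = 3 − 3 = 0.

0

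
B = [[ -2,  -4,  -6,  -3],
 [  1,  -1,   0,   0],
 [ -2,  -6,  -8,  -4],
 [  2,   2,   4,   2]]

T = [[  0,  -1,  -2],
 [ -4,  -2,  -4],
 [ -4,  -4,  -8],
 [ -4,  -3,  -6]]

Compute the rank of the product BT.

2

First compute BT:
[[ 52,  43,  86],
 [  4,   1,   2],
 [ 72,  58, 116],
 [-32, -28, -56]]
Now row reduce the product.
R2 ← R2 − (1/13)·R1: [0, -30/13, -60/13]
R3 ← R3 − (18/13)·R1: [0, -20/13, -40/13]
R4 ← R4 + (8/13)·R1: [0, -20/13, -40/13]
R3 ← R3 − (2/3)·R2: [0, 0, 0]
R4 ← R4 − (2/3)·R2: [0, 0, 0]
2 nonzero rows, so rank(BT) = 2.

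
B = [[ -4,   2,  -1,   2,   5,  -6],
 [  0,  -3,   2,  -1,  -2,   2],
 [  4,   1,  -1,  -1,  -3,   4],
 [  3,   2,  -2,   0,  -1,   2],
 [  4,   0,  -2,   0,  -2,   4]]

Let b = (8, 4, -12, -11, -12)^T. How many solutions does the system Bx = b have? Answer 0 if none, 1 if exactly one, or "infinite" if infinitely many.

infinite

Row reduce the augmented matrix [B | b].
R3 ← R3 + R1: [0, 3, -2, 1, 2, -2, -4]
R4 ← R4 + (3/4)·R1: [0, 7/2, -11/4, 3/2, 11/4, -5/2, -5]
R5 ← R5 + R1: [0, 2, -3, 2, 3, -2, -4]
R3 ← R3 + R2: [0, 0, 0, 0, 0, 0, 0]
R4 ← R4 + (7/6)·R2: [0, 0, -5/12, 1/3, 5/12, -1/6, -1/3]
R5 ← R5 + (2/3)·R2: [0, 0, -5/3, 4/3, 5/3, -2/3, -4/3]
Swap R3 ↔ R4
R5 ← R5 − (4)·R3: [0, 0, 0, 0, 0, 0, 0]
The echelon form has 3 nonzero rows, and every pivot lies in the first 6 columns, so rank(B) = rank([B|b]) = 3.
The system is consistent.
rank = 3 < 6 unknowns, so there are infinitely many solutions.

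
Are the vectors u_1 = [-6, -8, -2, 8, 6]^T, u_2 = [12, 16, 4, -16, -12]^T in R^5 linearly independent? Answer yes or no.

no

Form the matrix with these vectors as rows and row reduce.
R2 ← R2 + (2)·R1: [0, 0, 0, 0, 0]
1 nonzero row, so the 2 vectors span a space of dimension 1.
Since 1 < 2, the vectors are linearly dependent.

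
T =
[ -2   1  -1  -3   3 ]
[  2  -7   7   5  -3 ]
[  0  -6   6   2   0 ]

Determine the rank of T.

2

Row reduce to echelon form.
R2 ← R2 + R1: [0, -6, 6, 2, 0]
R3 ← R3 − R2: [0, 0, 0, 0, 0]
Echelon form has 2 nonzero rows, so rank(T) = 2.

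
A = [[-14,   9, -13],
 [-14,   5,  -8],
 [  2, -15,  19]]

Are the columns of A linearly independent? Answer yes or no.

Row reduce A to echelon form.
R2 ← R2 − R1: [0, -4, 5]
R3 ← R3 + (1/7)·R1: [0, -96/7, 120/7]
R3 ← R3 − (24/7)·R2: [0, 0, 0]
2 pivots among 3 columns.
Only 2 < 3 pivot columns, so the columns are linearly dependent.

no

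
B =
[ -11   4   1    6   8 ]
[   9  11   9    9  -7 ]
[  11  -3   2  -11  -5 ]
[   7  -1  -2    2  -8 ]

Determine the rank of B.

Row reduce to echelon form.
R2 ← R2 + (9/11)·R1: [0, 157/11, 108/11, 153/11, -5/11]
R3 ← R3 + R1: [0, 1, 3, -5, 3]
R4 ← R4 + (7/11)·R1: [0, 17/11, -15/11, 64/11, -32/11]
R3 ← R3 − (11/157)·R2: [0, 0, 363/157, -938/157, 476/157]
R4 ← R4 − (17/157)·R2: [0, 0, -381/157, 677/157, -449/157]
R4 ← R4 + (127/121)·R3: [0, 0, 0, -237/121, 39/121]
Echelon form has 4 nonzero rows, so rank(B) = 4.

4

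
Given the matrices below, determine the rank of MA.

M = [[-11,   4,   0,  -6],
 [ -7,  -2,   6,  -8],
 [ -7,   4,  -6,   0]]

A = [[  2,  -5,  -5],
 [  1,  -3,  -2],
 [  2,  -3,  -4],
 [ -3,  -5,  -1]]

First compute MA:
[[  0,  73,  53],
 [ 20,  63,  23],
 [-22,  41,  51]]
Now row reduce the product.
Swap R1 ↔ R2
R3 ← R3 + (11/10)·R1: [0, 1103/10, 763/10]
R3 ← R3 − (1103/730)·R2: [0, 0, -276/73]
3 nonzero rows, so rank(MA) = 3.

3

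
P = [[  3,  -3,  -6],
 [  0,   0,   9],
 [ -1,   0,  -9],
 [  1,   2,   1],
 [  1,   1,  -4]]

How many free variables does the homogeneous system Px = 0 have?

Row reduce to echelon form.
R3 ← R3 + (1/3)·R1: [0, -1, -11]
R4 ← R4 − (1/3)·R1: [0, 3, 3]
R5 ← R5 − (1/3)·R1: [0, 2, -2]
Swap R2 ↔ R3
R4 ← R4 + (3)·R2: [0, 0, -30]
R5 ← R5 + (2)·R2: [0, 0, -24]
R4 ← R4 + (10/3)·R3: [0, 0, 0]
R5 ← R5 + (8/3)·R3: [0, 0, 0]
3 nonzero rows, so rank(P) = 3.
P has 3 columns; by rank–nullity, nullity = 3 − 3 = 0.

0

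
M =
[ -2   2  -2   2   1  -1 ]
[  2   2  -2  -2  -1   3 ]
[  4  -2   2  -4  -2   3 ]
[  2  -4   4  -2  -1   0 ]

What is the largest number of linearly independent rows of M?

2

Row reduce to echelon form.
R2 ← R2 + R1: [0, 4, -4, 0, 0, 2]
R3 ← R3 + (2)·R1: [0, 2, -2, 0, 0, 1]
R4 ← R4 + R1: [0, -2, 2, 0, 0, -1]
R3 ← R3 − (1/2)·R2: [0, 0, 0, 0, 0, 0]
R4 ← R4 + (1/2)·R2: [0, 0, 0, 0, 0, 0]
Echelon form has 2 nonzero rows, so rank(M) = 2.
The rank gives the maximum number of linearly independent rows: 2.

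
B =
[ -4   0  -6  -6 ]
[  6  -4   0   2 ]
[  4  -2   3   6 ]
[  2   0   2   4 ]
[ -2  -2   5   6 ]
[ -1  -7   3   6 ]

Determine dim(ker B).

Row reduce to echelon form.
R2 ← R2 + (3/2)·R1: [0, -4, -9, -7]
R3 ← R3 + R1: [0, -2, -3, 0]
R4 ← R4 + (1/2)·R1: [0, 0, -1, 1]
R5 ← R5 − (1/2)·R1: [0, -2, 8, 9]
R6 ← R6 − (1/4)·R1: [0, -7, 9/2, 15/2]
R3 ← R3 − (1/2)·R2: [0, 0, 3/2, 7/2]
R5 ← R5 − (1/2)·R2: [0, 0, 25/2, 25/2]
R6 ← R6 − (7/4)·R2: [0, 0, 81/4, 79/4]
R4 ← R4 + (2/3)·R3: [0, 0, 0, 10/3]
R5 ← R5 − (25/3)·R3: [0, 0, 0, -50/3]
R6 ← R6 − (27/2)·R3: [0, 0, 0, -55/2]
R5 ← R5 + (5)·R4: [0, 0, 0, 0]
R6 ← R6 + (33/4)·R4: [0, 0, 0, 0]
4 nonzero rows, so rank(B) = 4.
B has 4 columns; by rank–nullity, nullity = 4 − 4 = 0.

0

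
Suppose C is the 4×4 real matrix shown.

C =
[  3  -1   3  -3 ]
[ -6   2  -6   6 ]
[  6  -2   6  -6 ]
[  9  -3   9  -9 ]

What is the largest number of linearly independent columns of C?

Row reduce to echelon form.
R2 ← R2 + (2)·R1: [0, 0, 0, 0]
R3 ← R3 − (2)·R1: [0, 0, 0, 0]
R4 ← R4 − (3)·R1: [0, 0, 0, 0]
Echelon form has 1 nonzero row, so rank(C) = 1.
The rank gives the maximum number of linearly independent columns: 1.

1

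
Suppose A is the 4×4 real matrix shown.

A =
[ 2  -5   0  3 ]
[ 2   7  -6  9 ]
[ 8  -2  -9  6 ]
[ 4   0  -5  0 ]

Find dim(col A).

3

Row reduce to echelon form.
R2 ← R2 − R1: [0, 12, -6, 6]
R3 ← R3 − (4)·R1: [0, 18, -9, -6]
R4 ← R4 − (2)·R1: [0, 10, -5, -6]
R3 ← R3 − (3/2)·R2: [0, 0, 0, -15]
R4 ← R4 − (5/6)·R2: [0, 0, 0, -11]
R4 ← R4 − (11/15)·R3: [0, 0, 0, 0]
Echelon form has 3 nonzero rows, so rank(A) = 3.
The column space has dimension equal to the rank: 3.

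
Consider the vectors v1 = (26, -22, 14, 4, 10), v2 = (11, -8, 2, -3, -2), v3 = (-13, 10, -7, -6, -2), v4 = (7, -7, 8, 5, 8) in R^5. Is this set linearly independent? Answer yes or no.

Form the matrix with these vectors as rows and row reduce.
R2 ← R2 − (11/26)·R1: [0, 17/13, -51/13, -61/13, -81/13]
R3 ← R3 + (1/2)·R1: [0, -1, 0, -4, 3]
R4 ← R4 − (7/26)·R1: [0, -14/13, 55/13, 51/13, 69/13]
R3 ← R3 + (13/17)·R2: [0, 0, -3, -129/17, -30/17]
R4 ← R4 + (14/17)·R2: [0, 0, 1, 1/17, 3/17]
R4 ← R4 + (1/3)·R3: [0, 0, 0, -42/17, -7/17]
4 nonzero rows, so the 4 vectors span a space of dimension 4.
Since 4 = 4, the vectors are linearly independent.

yes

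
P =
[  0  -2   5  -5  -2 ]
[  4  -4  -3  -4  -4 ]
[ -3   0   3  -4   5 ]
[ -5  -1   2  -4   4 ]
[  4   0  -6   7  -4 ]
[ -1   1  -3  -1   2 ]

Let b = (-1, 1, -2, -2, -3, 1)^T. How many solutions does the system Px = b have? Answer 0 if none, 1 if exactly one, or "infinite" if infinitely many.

Row reduce the augmented matrix [P | b].
Swap R1 ↔ R2
R3 ← R3 + (3/4)·R1: [0, -3, 3/4, -7, 2, -5/4]
R4 ← R4 + (5/4)·R1: [0, -6, -7/4, -9, -1, -3/4]
R5 ← R5 − R1: [0, 4, -3, 11, 0, -4]
R6 ← R6 + (1/4)·R1: [0, 0, -15/4, -2, 1, 5/4]
R3 ← R3 − (3/2)·R2: [0, 0, -27/4, 1/2, 5, 1/4]
R4 ← R4 − (3)·R2: [0, 0, -67/4, 6, 5, 9/4]
R5 ← R5 + (2)·R2: [0, 0, 7, 1, -4, -6]
R4 ← R4 − (67/27)·R3: [0, 0, 0, 257/54, -200/27, 44/27]
R5 ← R5 + (28/27)·R3: [0, 0, 0, 41/27, 32/27, -155/27]
R6 ← R6 − (5/9)·R3: [0, 0, 0, -41/18, -16/9, 10/9]
R5 ← R5 − (82/257)·R4: [0, 0, 0, 0, 912/257, -1609/257]
R6 ← R6 + (123/257)·R4: [0, 0, 0, 0, -1368/257, 486/257]
R6 ← R6 + (3/2)·R5: [0, 0, 0, 0, 0, -15/2]
The echelon form has 6 nonzero rows; the last pivot sits in the augmented column, so rank(P) = 5 but rank([P|b]) = 6.
Since the ranks differ, the system is inconsistent.
It has no solutions.

0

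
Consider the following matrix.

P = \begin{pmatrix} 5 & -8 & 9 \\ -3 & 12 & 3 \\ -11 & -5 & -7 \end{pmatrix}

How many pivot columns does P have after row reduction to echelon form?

3

Row reduce to echelon form.
R2 ← R2 + (3/5)·R1: [0, 36/5, 42/5]
R3 ← R3 + (11/5)·R1: [0, -113/5, 64/5]
R3 ← R3 + (113/36)·R2: [0, 0, 235/6]
Echelon form has 3 nonzero rows, so rank(P) = 3.
Each nonzero row contributes one pivot column: 3 pivot columns.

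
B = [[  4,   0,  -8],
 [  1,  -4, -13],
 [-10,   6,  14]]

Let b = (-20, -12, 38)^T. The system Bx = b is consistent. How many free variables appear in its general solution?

Row reduce the augmented matrix [B | b].
R2 ← R2 − (1/4)·R1: [0, -4, -11, -7]
R3 ← R3 + (5/2)·R1: [0, 6, -6, -12]
R3 ← R3 + (3/2)·R2: [0, 0, -45/2, -45/2]
The echelon form has 3 nonzero rows, and every pivot lies in the first 3 columns, so rank(B) = rank([B|b]) = 3.
The system is consistent.
Free variables = (unknowns) − (rank) = 3 − 3 = 0.

0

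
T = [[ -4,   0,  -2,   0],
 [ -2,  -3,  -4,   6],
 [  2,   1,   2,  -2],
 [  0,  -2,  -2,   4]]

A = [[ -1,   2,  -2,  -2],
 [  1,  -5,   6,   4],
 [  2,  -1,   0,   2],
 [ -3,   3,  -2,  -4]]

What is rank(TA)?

First compute TA:
[[  0,  -6,   8,   4],
 [-27,  33, -26, -40],
 [  9,  -9,   6,  12],
 [-18,  24, -20, -28]]
Now row reduce the product.
Swap R1 ↔ R2
R3 ← R3 + (1/3)·R1: [0, 2, -8/3, -4/3]
R4 ← R4 − (2/3)·R1: [0, 2, -8/3, -4/3]
R3 ← R3 + (1/3)·R2: [0, 0, 0, 0]
R4 ← R4 + (1/3)·R2: [0, 0, 0, 0]
2 nonzero rows, so rank(TA) = 2.

2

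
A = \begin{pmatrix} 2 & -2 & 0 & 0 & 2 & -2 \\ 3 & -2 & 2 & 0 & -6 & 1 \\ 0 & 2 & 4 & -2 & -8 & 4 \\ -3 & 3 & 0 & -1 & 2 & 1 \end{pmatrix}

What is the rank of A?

3

Row reduce to echelon form.
R2 ← R2 − (3/2)·R1: [0, 1, 2, 0, -9, 4]
R4 ← R4 + (3/2)·R1: [0, 0, 0, -1, 5, -2]
R3 ← R3 − (2)·R2: [0, 0, 0, -2, 10, -4]
R4 ← R4 − (1/2)·R3: [0, 0, 0, 0, 0, 0]
Echelon form has 3 nonzero rows, so rank(A) = 3.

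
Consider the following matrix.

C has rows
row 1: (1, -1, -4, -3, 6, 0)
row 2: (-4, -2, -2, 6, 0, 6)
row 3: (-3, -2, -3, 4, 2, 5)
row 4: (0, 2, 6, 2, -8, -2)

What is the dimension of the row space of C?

Row reduce to echelon form.
R2 ← R2 + (4)·R1: [0, -6, -18, -6, 24, 6]
R3 ← R3 + (3)·R1: [0, -5, -15, -5, 20, 5]
R3 ← R3 − (5/6)·R2: [0, 0, 0, 0, 0, 0]
R4 ← R4 + (1/3)·R2: [0, 0, 0, 0, 0, 0]
Echelon form has 2 nonzero rows, so rank(C) = 2.
The row space has dimension equal to the rank: 2.

2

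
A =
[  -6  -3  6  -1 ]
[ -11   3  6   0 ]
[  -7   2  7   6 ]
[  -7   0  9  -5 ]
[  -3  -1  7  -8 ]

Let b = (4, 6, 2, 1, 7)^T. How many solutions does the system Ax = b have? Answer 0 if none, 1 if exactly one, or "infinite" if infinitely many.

0

Row reduce the augmented matrix [A | b].
R2 ← R2 − (11/6)·R1: [0, 17/2, -5, 11/6, -4/3]
R3 ← R3 − (7/6)·R1: [0, 11/2, 0, 43/6, -8/3]
R4 ← R4 − (7/6)·R1: [0, 7/2, 2, -23/6, -11/3]
R5 ← R5 − (1/2)·R1: [0, 1/2, 4, -15/2, 5]
R3 ← R3 − (11/17)·R2: [0, 0, 55/17, 305/51, -92/51]
R4 ← R4 − (7/17)·R2: [0, 0, 69/17, -78/17, -53/17]
R5 ← R5 − (1/17)·R2: [0, 0, 73/17, -388/51, 259/51]
R4 ← R4 − (69/55)·R3: [0, 0, 0, -133/11, -47/55]
R5 ← R5 − (73/55)·R3: [0, 0, 0, -171/11, 411/55]
R5 ← R5 − (9/7)·R4: [0, 0, 0, 0, 60/7]
The echelon form has 5 nonzero rows; the last pivot sits in the augmented column, so rank(A) = 4 but rank([A|b]) = 5.
Since the ranks differ, the system is inconsistent.
It has no solutions.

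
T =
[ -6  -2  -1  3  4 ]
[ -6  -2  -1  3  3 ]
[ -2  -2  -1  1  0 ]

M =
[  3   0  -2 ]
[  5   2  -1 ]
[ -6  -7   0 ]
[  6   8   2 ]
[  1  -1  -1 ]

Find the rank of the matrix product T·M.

3

First compute TM:
[[  0,  23,  16],
 [ -1,  24,  17],
 [ -4,  11,   8]]
Now row reduce the product.
Swap R1 ↔ R2
R3 ← R3 − (4)·R1: [0, -85, -60]
R3 ← R3 + (85/23)·R2: [0, 0, -20/23]
3 nonzero rows, so rank(TM) = 3.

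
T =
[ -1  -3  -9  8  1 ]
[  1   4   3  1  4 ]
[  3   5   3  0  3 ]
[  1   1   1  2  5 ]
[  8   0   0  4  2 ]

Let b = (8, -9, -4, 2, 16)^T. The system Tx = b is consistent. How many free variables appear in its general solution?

Row reduce the augmented matrix [T | b].
R2 ← R2 + R1: [0, 1, -6, 9, 5, -1]
R3 ← R3 + (3)·R1: [0, -4, -24, 24, 6, 20]
R4 ← R4 + R1: [0, -2, -8, 10, 6, 10]
R5 ← R5 + (8)·R1: [0, -24, -72, 68, 10, 80]
R3 ← R3 + (4)·R2: [0, 0, -48, 60, 26, 16]
R4 ← R4 + (2)·R2: [0, 0, -20, 28, 16, 8]
R5 ← R5 + (24)·R2: [0, 0, -216, 284, 130, 56]
R4 ← R4 − (5/12)·R3: [0, 0, 0, 3, 31/6, 4/3]
R5 ← R5 − (9/2)·R3: [0, 0, 0, 14, 13, -16]
R5 ← R5 − (14/3)·R4: [0, 0, 0, 0, -100/9, -200/9]
The echelon form has 5 nonzero rows, and every pivot lies in the first 5 columns, so rank(T) = rank([T|b]) = 5.
The system is consistent.
Free variables = (unknowns) − (rank) = 5 − 5 = 0.

0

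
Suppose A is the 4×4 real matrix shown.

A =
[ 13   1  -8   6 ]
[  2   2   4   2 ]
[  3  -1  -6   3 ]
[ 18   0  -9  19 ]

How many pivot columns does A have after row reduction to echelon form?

4

Row reduce to echelon form.
R2 ← R2 − (2/13)·R1: [0, 24/13, 68/13, 14/13]
R3 ← R3 − (3/13)·R1: [0, -16/13, -54/13, 21/13]
R4 ← R4 − (18/13)·R1: [0, -18/13, 27/13, 139/13]
R3 ← R3 + (2/3)·R2: [0, 0, -2/3, 7/3]
R4 ← R4 + (3/4)·R2: [0, 0, 6, 23/2]
R4 ← R4 + (9)·R3: [0, 0, 0, 65/2]
Echelon form has 4 nonzero rows, so rank(A) = 4.
Each nonzero row contributes one pivot column: 4 pivot columns.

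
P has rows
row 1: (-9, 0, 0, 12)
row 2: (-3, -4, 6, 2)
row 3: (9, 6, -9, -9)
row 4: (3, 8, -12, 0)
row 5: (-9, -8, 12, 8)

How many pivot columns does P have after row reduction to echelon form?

Row reduce to echelon form.
R2 ← R2 − (1/3)·R1: [0, -4, 6, -2]
R3 ← R3 + R1: [0, 6, -9, 3]
R4 ← R4 + (1/3)·R1: [0, 8, -12, 4]
R5 ← R5 − R1: [0, -8, 12, -4]
R3 ← R3 + (3/2)·R2: [0, 0, 0, 0]
R4 ← R4 + (2)·R2: [0, 0, 0, 0]
R5 ← R5 − (2)·R2: [0, 0, 0, 0]
Echelon form has 2 nonzero rows, so rank(P) = 2.
Each nonzero row contributes one pivot column: 2 pivot columns.

2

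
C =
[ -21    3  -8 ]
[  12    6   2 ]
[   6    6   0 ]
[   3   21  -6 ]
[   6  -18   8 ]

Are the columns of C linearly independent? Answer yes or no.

no

Row reduce C to echelon form.
R2 ← R2 + (4/7)·R1: [0, 54/7, -18/7]
R3 ← R3 + (2/7)·R1: [0, 48/7, -16/7]
R4 ← R4 + (1/7)·R1: [0, 150/7, -50/7]
R5 ← R5 + (2/7)·R1: [0, -120/7, 40/7]
R3 ← R3 − (8/9)·R2: [0, 0, 0]
R4 ← R4 − (25/9)·R2: [0, 0, 0]
R5 ← R5 + (20/9)·R2: [0, 0, 0]
2 pivots among 3 columns.
Only 2 < 3 pivot columns, so the columns are linearly dependent.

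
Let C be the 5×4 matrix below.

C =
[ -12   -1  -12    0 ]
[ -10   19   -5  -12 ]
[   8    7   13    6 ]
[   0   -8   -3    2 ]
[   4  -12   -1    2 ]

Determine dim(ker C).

Row reduce to echelon form.
R2 ← R2 − (5/6)·R1: [0, 119/6, 5, -12]
R3 ← R3 + (2/3)·R1: [0, 19/3, 5, 6]
R5 ← R5 + (1/3)·R1: [0, -37/3, -5, 2]
R3 ← R3 − (38/119)·R2: [0, 0, 405/119, 1170/119]
R4 ← R4 + (48/119)·R2: [0, 0, -117/119, -338/119]
R5 ← R5 + (74/119)·R2: [0, 0, -225/119, -650/119]
R4 ← R4 + (13/45)·R3: [0, 0, 0, 0]
R5 ← R5 + (5/9)·R3: [0, 0, 0, 0]
3 nonzero rows, so rank(C) = 3.
C has 4 columns; by rank–nullity, nullity = 4 − 3 = 1.

1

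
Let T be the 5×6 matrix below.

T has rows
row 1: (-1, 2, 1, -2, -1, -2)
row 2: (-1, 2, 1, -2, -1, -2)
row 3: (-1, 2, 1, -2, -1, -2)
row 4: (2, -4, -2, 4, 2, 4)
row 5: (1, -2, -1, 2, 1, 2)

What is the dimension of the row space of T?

Row reduce to echelon form.
R2 ← R2 − R1: [0, 0, 0, 0, 0, 0]
R3 ← R3 − R1: [0, 0, 0, 0, 0, 0]
R4 ← R4 + (2)·R1: [0, 0, 0, 0, 0, 0]
R5 ← R5 + R1: [0, 0, 0, 0, 0, 0]
Echelon form has 1 nonzero row, so rank(T) = 1.
The row space has dimension equal to the rank: 1.

1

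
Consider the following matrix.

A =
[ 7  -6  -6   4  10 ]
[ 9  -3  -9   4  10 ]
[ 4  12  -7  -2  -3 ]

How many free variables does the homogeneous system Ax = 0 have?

Row reduce to echelon form.
R2 ← R2 − (9/7)·R1: [0, 33/7, -9/7, -8/7, -20/7]
R3 ← R3 − (4/7)·R1: [0, 108/7, -25/7, -30/7, -61/7]
R3 ← R3 − (36/11)·R2: [0, 0, 7/11, -6/11, 7/11]
3 nonzero rows, so rank(A) = 3.
A has 5 columns; by rank–nullity, nullity = 5 − 3 = 2.

2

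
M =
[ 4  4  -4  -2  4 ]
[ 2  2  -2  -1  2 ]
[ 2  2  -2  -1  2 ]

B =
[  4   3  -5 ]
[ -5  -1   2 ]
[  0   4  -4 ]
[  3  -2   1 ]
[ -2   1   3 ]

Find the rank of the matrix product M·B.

1

First compute MB:
[[-18,   0,  14],
 [ -9,   0,   7],
 [ -9,   0,   7]]
Now row reduce the product.
R2 ← R2 − (1/2)·R1: [0, 0, 0]
R3 ← R3 − (1/2)·R1: [0, 0, 0]
1 nonzero row, so rank(MB) = 1.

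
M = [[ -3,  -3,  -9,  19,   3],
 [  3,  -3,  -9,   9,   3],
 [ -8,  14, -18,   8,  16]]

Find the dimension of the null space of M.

2

Row reduce to echelon form.
R2 ← R2 + R1: [0, -6, -18, 28, 6]
R3 ← R3 − (8/3)·R1: [0, 22, 6, -128/3, 8]
R3 ← R3 + (11/3)·R2: [0, 0, -60, 60, 30]
3 nonzero rows, so rank(M) = 3.
M has 5 columns; by rank–nullity, nullity = 5 − 3 = 2.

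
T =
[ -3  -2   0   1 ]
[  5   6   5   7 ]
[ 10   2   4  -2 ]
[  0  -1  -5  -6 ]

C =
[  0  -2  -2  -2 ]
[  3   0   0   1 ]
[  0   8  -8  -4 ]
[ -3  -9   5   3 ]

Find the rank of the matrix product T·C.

First compute TC:
[[ -9,  -3,  11,   7],
 [ -3, -33, -15,  -3],
 [ 12,  30, -62, -40],
 [ 15,  14,  10,   1]]
Now row reduce the product.
R2 ← R2 − (1/3)·R1: [0, -32, -56/3, -16/3]
R3 ← R3 + (4/3)·R1: [0, 26, -142/3, -92/3]
R4 ← R4 + (5/3)·R1: [0, 9, 85/3, 38/3]
R3 ← R3 + (13/16)·R2: [0, 0, -125/2, -35]
R4 ← R4 + (9/32)·R2: [0, 0, 277/12, 67/6]
R4 ← R4 + (277/750)·R3: [0, 0, 0, -44/25]
4 nonzero rows, so rank(TC) = 4.

4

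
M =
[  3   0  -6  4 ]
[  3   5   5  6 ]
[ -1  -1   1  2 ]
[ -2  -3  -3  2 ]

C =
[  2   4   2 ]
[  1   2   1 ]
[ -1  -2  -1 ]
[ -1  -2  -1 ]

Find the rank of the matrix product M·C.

First compute MC:
[[  8,  16,   8],
 [  0,   0,   0],
 [ -6, -12,  -6],
 [ -6, -12,  -6]]
Now row reduce the product.
R3 ← R3 + (3/4)·R1: [0, 0, 0]
R4 ← R4 + (3/4)·R1: [0, 0, 0]
1 nonzero row, so rank(MC) = 1.

1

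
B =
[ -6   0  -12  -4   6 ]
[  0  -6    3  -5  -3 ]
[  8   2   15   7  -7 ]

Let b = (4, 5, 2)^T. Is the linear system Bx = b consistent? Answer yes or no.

no

Row reduce the augmented matrix [B | b].
R3 ← R3 + (4/3)·R1: [0, 2, -1, 5/3, 1, 22/3]
R3 ← R3 + (1/3)·R2: [0, 0, 0, 0, 0, 9]
The echelon form has 3 nonzero rows; the last pivot sits in the augmented column, so rank(B) = 2 but rank([B|b]) = 3.
Since the ranks differ, the system is inconsistent.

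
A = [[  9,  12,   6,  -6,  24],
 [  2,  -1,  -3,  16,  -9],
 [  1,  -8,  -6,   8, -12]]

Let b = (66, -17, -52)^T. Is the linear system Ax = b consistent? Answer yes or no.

Row reduce the augmented matrix [A | b].
R2 ← R2 − (2/9)·R1: [0, -11/3, -13/3, 52/3, -43/3, -95/3]
R3 ← R3 − (1/9)·R1: [0, -28/3, -20/3, 26/3, -44/3, -178/3]
R3 ← R3 − (28/11)·R2: [0, 0, 48/11, -390/11, 240/11, 234/11]
The echelon form has 3 nonzero rows, and every pivot lies in the first 5 columns, so rank(A) = rank([A|b]) = 3.
The system is consistent.

yes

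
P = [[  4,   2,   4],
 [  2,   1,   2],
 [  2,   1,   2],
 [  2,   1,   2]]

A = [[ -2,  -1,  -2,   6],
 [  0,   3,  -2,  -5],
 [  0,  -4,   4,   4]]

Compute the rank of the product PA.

First compute PA:
[[ -8, -14,   4,  30],
 [ -4,  -7,   2,  15],
 [ -4,  -7,   2,  15],
 [ -4,  -7,   2,  15]]
Now row reduce the product.
R2 ← R2 − (1/2)·R1: [0, 0, 0, 0]
R3 ← R3 − (1/2)·R1: [0, 0, 0, 0]
R4 ← R4 − (1/2)·R1: [0, 0, 0, 0]
1 nonzero row, so rank(PA) = 1.

1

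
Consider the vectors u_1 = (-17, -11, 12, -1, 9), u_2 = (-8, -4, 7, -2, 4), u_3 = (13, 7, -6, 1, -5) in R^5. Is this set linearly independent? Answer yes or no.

yes

Form the matrix with these vectors as rows and row reduce.
R2 ← R2 − (8/17)·R1: [0, 20/17, 23/17, -26/17, -4/17]
R3 ← R3 + (13/17)·R1: [0, -24/17, 54/17, 4/17, 32/17]
R3 ← R3 + (6/5)·R2: [0, 0, 24/5, -8/5, 8/5]
3 nonzero rows, so the 3 vectors span a space of dimension 3.
Since 3 = 3, the vectors are linearly independent.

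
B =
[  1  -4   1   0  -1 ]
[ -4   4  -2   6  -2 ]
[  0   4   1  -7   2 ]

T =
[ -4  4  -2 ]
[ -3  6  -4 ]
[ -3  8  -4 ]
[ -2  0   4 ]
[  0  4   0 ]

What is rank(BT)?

First compute BT:
[[  5, -16,  10],
 [ -2, -16,  24],
 [ -1,  40, -48]]
Now row reduce the product.
R2 ← R2 + (2/5)·R1: [0, -112/5, 28]
R3 ← R3 + (1/5)·R1: [0, 184/5, -46]
R3 ← R3 + (23/14)·R2: [0, 0, 0]
2 nonzero rows, so rank(BT) = 2.

2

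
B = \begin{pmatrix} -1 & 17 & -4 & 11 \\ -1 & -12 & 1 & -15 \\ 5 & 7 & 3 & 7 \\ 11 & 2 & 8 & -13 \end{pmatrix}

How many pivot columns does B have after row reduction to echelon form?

Row reduce to echelon form.
R2 ← R2 − R1: [0, -29, 5, -26]
R3 ← R3 + (5)·R1: [0, 92, -17, 62]
R4 ← R4 + (11)·R1: [0, 189, -36, 108]
R3 ← R3 + (92/29)·R2: [0, 0, -33/29, -594/29]
R4 ← R4 + (189/29)·R2: [0, 0, -99/29, -1782/29]
R4 ← R4 − (3)·R3: [0, 0, 0, 0]
Echelon form has 3 nonzero rows, so rank(B) = 3.
Each nonzero row contributes one pivot column: 3 pivot columns.

3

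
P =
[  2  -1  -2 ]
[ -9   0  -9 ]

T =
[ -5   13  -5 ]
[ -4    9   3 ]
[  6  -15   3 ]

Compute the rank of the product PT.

First compute PT:
[[-18,  47, -19],
 [ -9,  18,  18]]
Now row reduce the product.
R2 ← R2 − (1/2)·R1: [0, -11/2, 55/2]
2 nonzero rows, so rank(PT) = 2.

2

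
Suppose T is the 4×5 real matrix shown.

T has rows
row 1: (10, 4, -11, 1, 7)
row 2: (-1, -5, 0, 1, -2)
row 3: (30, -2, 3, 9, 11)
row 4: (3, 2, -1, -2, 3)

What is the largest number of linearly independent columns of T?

Row reduce to echelon form.
R2 ← R2 + (1/10)·R1: [0, -23/5, -11/10, 11/10, -13/10]
R3 ← R3 − (3)·R1: [0, -14, 36, 6, -10]
R4 ← R4 − (3/10)·R1: [0, 4/5, 23/10, -23/10, 9/10]
R3 ← R3 − (70/23)·R2: [0, 0, 905/23, 61/23, -139/23]
R4 ← R4 + (4/23)·R2: [0, 0, 97/46, -97/46, 31/46]
R4 ← R4 − (97/1810)·R3: [0, 0, 0, -2037/905, 903/905]
Echelon form has 4 nonzero rows, so rank(T) = 4.
The rank gives the maximum number of linearly independent columns: 4.

4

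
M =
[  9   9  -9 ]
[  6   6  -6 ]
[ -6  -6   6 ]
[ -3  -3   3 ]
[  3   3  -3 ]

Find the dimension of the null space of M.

Row reduce to echelon form.
R2 ← R2 − (2/3)·R1: [0, 0, 0]
R3 ← R3 + (2/3)·R1: [0, 0, 0]
R4 ← R4 + (1/3)·R1: [0, 0, 0]
R5 ← R5 − (1/3)·R1: [0, 0, 0]
1 nonzero row, so rank(M) = 1.
M has 3 columns; by rank–nullity, nullity = 3 − 1 = 2.

2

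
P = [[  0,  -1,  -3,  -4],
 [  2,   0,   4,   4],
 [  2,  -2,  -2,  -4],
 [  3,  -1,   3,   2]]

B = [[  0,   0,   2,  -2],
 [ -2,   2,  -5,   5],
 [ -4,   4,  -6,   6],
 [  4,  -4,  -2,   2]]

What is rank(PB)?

First compute PB:
[[ -2,   2,  31, -31],
 [  0,   0, -28,  28],
 [ -4,   4,  34, -34],
 [ -2,   2, -11,  11]]
Now row reduce the product.
R3 ← R3 − (2)·R1: [0, 0, -28, 28]
R4 ← R4 − R1: [0, 0, -42, 42]
R3 ← R3 − R2: [0, 0, 0, 0]
R4 ← R4 − (3/2)·R2: [0, 0, 0, 0]
2 nonzero rows, so rank(PB) = 2.

2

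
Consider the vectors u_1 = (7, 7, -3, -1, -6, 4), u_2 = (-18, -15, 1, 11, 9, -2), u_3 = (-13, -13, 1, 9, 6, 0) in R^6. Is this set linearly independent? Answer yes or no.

yes

Form the matrix with these vectors as rows and row reduce.
R2 ← R2 + (18/7)·R1: [0, 3, -47/7, 59/7, -45/7, 58/7]
R3 ← R3 + (13/7)·R1: [0, 0, -32/7, 50/7, -36/7, 52/7]
3 nonzero rows, so the 3 vectors span a space of dimension 3.
Since 3 = 3, the vectors are linearly independent.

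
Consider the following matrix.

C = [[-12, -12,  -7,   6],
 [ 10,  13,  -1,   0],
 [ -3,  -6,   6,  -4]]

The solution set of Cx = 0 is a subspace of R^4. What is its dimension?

1

Row reduce to echelon form.
R2 ← R2 + (5/6)·R1: [0, 3, -41/6, 5]
R3 ← R3 − (1/4)·R1: [0, -3, 31/4, -11/2]
R3 ← R3 + R2: [0, 0, 11/12, -1/2]
3 nonzero rows, so rank(C) = 3.
C has 4 columns; by rank–nullity, nullity = 4 − 3 = 1.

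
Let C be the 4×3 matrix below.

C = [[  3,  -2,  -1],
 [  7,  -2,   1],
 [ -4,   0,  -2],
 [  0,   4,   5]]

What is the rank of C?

2

Row reduce to echelon form.
R2 ← R2 − (7/3)·R1: [0, 8/3, 10/3]
R3 ← R3 + (4/3)·R1: [0, -8/3, -10/3]
R3 ← R3 + R2: [0, 0, 0]
R4 ← R4 − (3/2)·R2: [0, 0, 0]
Echelon form has 2 nonzero rows, so rank(C) = 2.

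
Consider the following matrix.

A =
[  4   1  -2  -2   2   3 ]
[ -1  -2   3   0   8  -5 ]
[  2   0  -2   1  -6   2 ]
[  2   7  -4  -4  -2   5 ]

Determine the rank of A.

4

Row reduce to echelon form.
R2 ← R2 + (1/4)·R1: [0, -7/4, 5/2, -1/2, 17/2, -17/4]
R3 ← R3 − (1/2)·R1: [0, -1/2, -1, 2, -7, 1/2]
R4 ← R4 − (1/2)·R1: [0, 13/2, -3, -3, -3, 7/2]
R3 ← R3 − (2/7)·R2: [0, 0, -12/7, 15/7, -66/7, 12/7]
R4 ← R4 + (26/7)·R2: [0, 0, 44/7, -34/7, 200/7, -86/7]
R4 ← R4 + (11/3)·R3: [0, 0, 0, 3, -6, -6]
Echelon form has 4 nonzero rows, so rank(A) = 4.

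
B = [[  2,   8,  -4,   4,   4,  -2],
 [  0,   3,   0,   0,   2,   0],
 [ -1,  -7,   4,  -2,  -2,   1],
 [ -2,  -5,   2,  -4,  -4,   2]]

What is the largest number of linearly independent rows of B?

Row reduce to echelon form.
R3 ← R3 + (1/2)·R1: [0, -3, 2, 0, 0, 0]
R4 ← R4 + R1: [0, 3, -2, 0, 0, 0]
R3 ← R3 + R2: [0, 0, 2, 0, 2, 0]
R4 ← R4 − R2: [0, 0, -2, 0, -2, 0]
R4 ← R4 + R3: [0, 0, 0, 0, 0, 0]
Echelon form has 3 nonzero rows, so rank(B) = 3.
The rank gives the maximum number of linearly independent rows: 3.

3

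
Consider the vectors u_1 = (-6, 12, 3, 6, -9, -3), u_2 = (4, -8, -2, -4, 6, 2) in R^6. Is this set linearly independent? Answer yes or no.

no

Form the matrix with these vectors as rows and row reduce.
R2 ← R2 + (2/3)·R1: [0, 0, 0, 0, 0, 0]
1 nonzero row, so the 2 vectors span a space of dimension 1.
Since 1 < 2, the vectors are linearly dependent.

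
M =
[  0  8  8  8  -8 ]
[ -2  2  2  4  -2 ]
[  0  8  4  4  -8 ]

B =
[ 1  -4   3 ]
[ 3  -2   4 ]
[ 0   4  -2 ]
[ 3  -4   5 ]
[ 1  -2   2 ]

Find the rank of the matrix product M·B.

1

First compute MB:
[[ 40,   0,  40],
 [ 14,   0,  14],
 [ 28,   0,  28]]
Now row reduce the product.
R2 ← R2 − (7/20)·R1: [0, 0, 0]
R3 ← R3 − (7/10)·R1: [0, 0, 0]
1 nonzero row, so rank(MB) = 1.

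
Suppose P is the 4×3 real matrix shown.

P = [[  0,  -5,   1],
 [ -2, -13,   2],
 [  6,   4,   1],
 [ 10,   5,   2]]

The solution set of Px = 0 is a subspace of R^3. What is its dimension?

1

Row reduce to echelon form.
Swap R1 ↔ R2
R3 ← R3 + (3)·R1: [0, -35, 7]
R4 ← R4 + (5)·R1: [0, -60, 12]
R3 ← R3 − (7)·R2: [0, 0, 0]
R4 ← R4 − (12)·R2: [0, 0, 0]
2 nonzero rows, so rank(P) = 2.
P has 3 columns; by rank–nullity, nullity = 3 − 2 = 1.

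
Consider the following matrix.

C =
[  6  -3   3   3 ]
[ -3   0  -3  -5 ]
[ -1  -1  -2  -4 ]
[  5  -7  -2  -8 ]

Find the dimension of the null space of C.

2

Row reduce to echelon form.
R2 ← R2 + (1/2)·R1: [0, -3/2, -3/2, -7/2]
R3 ← R3 + (1/6)·R1: [0, -3/2, -3/2, -7/2]
R4 ← R4 − (5/6)·R1: [0, -9/2, -9/2, -21/2]
R3 ← R3 − R2: [0, 0, 0, 0]
R4 ← R4 − (3)·R2: [0, 0, 0, 0]
2 nonzero rows, so rank(C) = 2.
C has 4 columns; by rank–nullity, nullity = 4 − 2 = 2.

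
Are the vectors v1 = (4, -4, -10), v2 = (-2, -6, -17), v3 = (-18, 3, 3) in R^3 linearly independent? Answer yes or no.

yes

Form the matrix with these vectors as rows and row reduce.
R2 ← R2 + (1/2)·R1: [0, -8, -22]
R3 ← R3 + (9/2)·R1: [0, -15, -42]
R3 ← R3 − (15/8)·R2: [0, 0, -3/4]
3 nonzero rows, so the 3 vectors span a space of dimension 3.
Since 3 = 3, the vectors are linearly independent.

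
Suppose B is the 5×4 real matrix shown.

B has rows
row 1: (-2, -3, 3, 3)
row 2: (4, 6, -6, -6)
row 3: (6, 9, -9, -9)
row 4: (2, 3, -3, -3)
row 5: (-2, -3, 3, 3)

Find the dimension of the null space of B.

Row reduce to echelon form.
R2 ← R2 + (2)·R1: [0, 0, 0, 0]
R3 ← R3 + (3)·R1: [0, 0, 0, 0]
R4 ← R4 + R1: [0, 0, 0, 0]
R5 ← R5 − R1: [0, 0, 0, 0]
1 nonzero row, so rank(B) = 1.
B has 4 columns; by rank–nullity, nullity = 4 − 1 = 3.

3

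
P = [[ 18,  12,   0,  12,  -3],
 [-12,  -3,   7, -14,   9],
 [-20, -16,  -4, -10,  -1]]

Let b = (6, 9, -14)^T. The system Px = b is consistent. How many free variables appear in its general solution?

Row reduce the augmented matrix [P | b].
R2 ← R2 + (2/3)·R1: [0, 5, 7, -6, 7, 13]
R3 ← R3 + (10/9)·R1: [0, -8/3, -4, 10/3, -13/3, -22/3]
R3 ← R3 + (8/15)·R2: [0, 0, -4/15, 2/15, -3/5, -2/5]
The echelon form has 3 nonzero rows, and every pivot lies in the first 5 columns, so rank(P) = rank([P|b]) = 3.
The system is consistent.
Free variables = (unknowns) − (rank) = 5 − 3 = 2.

2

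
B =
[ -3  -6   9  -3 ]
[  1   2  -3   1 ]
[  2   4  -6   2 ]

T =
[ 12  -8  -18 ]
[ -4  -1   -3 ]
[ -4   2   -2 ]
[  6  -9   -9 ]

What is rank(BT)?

First compute BT:
[[-66,  75,  81],
 [ 22, -25, -27],
 [ 44, -50, -54]]
Now row reduce the product.
R2 ← R2 + (1/3)·R1: [0, 0, 0]
R3 ← R3 + (2/3)·R1: [0, 0, 0]
1 nonzero row, so rank(BT) = 1.

1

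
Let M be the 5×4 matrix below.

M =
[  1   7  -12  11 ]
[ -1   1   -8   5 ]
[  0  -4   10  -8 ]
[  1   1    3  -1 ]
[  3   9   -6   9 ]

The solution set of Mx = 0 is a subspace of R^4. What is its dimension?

2

Row reduce to echelon form.
R2 ← R2 + R1: [0, 8, -20, 16]
R4 ← R4 − R1: [0, -6, 15, -12]
R5 ← R5 − (3)·R1: [0, -12, 30, -24]
R3 ← R3 + (1/2)·R2: [0, 0, 0, 0]
R4 ← R4 + (3/4)·R2: [0, 0, 0, 0]
R5 ← R5 + (3/2)·R2: [0, 0, 0, 0]
2 nonzero rows, so rank(M) = 2.
M has 4 columns; by rank–nullity, nullity = 4 − 2 = 2.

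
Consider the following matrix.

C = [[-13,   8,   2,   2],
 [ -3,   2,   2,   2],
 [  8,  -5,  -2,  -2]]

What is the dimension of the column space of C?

Row reduce to echelon form.
R2 ← R2 − (3/13)·R1: [0, 2/13, 20/13, 20/13]
R3 ← R3 + (8/13)·R1: [0, -1/13, -10/13, -10/13]
R3 ← R3 + (1/2)·R2: [0, 0, 0, 0]
Echelon form has 2 nonzero rows, so rank(C) = 2.
The column space has dimension equal to the rank: 2.

2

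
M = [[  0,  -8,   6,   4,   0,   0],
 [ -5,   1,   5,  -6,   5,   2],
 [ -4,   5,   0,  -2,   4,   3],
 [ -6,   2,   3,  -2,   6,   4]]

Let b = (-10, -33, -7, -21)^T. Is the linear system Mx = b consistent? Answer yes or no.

yes

Row reduce the augmented matrix [M | b].
Swap R1 ↔ R2
R3 ← R3 − (4/5)·R1: [0, 21/5, -4, 14/5, 0, 7/5, 97/5]
R4 ← R4 − (6/5)·R1: [0, 4/5, -3, 26/5, 0, 8/5, 93/5]
R3 ← R3 + (21/40)·R2: [0, 0, -17/20, 49/10, 0, 7/5, 283/20]
R4 ← R4 + (1/10)·R2: [0, 0, -12/5, 28/5, 0, 8/5, 88/5]
R4 ← R4 − (48/17)·R3: [0, 0, 0, -140/17, 0, -40/17, -380/17]
The echelon form has 4 nonzero rows, and every pivot lies in the first 6 columns, so rank(M) = rank([M|b]) = 4.
The system is consistent.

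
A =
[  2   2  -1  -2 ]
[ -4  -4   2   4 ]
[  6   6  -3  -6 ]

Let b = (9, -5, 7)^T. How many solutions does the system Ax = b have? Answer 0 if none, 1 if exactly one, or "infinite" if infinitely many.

Row reduce the augmented matrix [A | b].
R2 ← R2 + (2)·R1: [0, 0, 0, 0, 13]
R3 ← R3 − (3)·R1: [0, 0, 0, 0, -20]
R3 ← R3 + (20/13)·R2: [0, 0, 0, 0, 0]
The echelon form has 2 nonzero rows; the last pivot sits in the augmented column, so rank(A) = 1 but rank([A|b]) = 2.
Since the ranks differ, the system is inconsistent.
It has no solutions.

0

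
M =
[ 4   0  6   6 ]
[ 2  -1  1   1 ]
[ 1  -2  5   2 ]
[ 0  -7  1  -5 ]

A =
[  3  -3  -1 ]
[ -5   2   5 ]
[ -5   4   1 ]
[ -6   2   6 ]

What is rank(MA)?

First compute MA:
[[-54,  24,  38],
 [  0,  -2,   0],
 [-24,  17,   6],
 [ 60, -20, -64]]
Now row reduce the product.
R3 ← R3 − (4/9)·R1: [0, 19/3, -98/9]
R4 ← R4 + (10/9)·R1: [0, 20/3, -196/9]
R3 ← R3 + (19/6)·R2: [0, 0, -98/9]
R4 ← R4 + (10/3)·R2: [0, 0, -196/9]
R4 ← R4 − (2)·R3: [0, 0, 0]
3 nonzero rows, so rank(MA) = 3.

3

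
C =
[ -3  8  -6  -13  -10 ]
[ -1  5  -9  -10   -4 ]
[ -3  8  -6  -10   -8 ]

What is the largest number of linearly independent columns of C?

Row reduce to echelon form.
R2 ← R2 − (1/3)·R1: [0, 7/3, -7, -17/3, -2/3]
R3 ← R3 − R1: [0, 0, 0, 3, 2]
Echelon form has 3 nonzero rows, so rank(C) = 3.
The rank gives the maximum number of linearly independent columns: 3.

3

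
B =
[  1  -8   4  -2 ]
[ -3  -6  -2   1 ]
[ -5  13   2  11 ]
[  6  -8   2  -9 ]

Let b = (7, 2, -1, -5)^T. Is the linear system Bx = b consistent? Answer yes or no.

Row reduce the augmented matrix [B | b].
R2 ← R2 + (3)·R1: [0, -30, 10, -5, 23]
R3 ← R3 + (5)·R1: [0, -27, 22, 1, 34]
R4 ← R4 − (6)·R1: [0, 40, -22, 3, -47]
R3 ← R3 − (9/10)·R2: [0, 0, 13, 11/2, 133/10]
R4 ← R4 + (4/3)·R2: [0, 0, -26/3, -11/3, -49/3]
R4 ← R4 + (2/3)·R3: [0, 0, 0, 0, -112/15]
The echelon form has 4 nonzero rows; the last pivot sits in the augmented column, so rank(B) = 3 but rank([B|b]) = 4.
Since the ranks differ, the system is inconsistent.

no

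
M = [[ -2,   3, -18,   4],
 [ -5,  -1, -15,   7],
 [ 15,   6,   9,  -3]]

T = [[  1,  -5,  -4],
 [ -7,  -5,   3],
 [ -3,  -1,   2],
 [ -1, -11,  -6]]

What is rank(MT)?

2

First compute MT:
[[ 27, -31, -43],
 [ 40, -32, -55],
 [-51, -81,  -6]]
Now row reduce the product.
R2 ← R2 − (40/27)·R1: [0, 376/27, 235/27]
R3 ← R3 + (17/9)·R1: [0, -1256/9, -785/9]
R3 ← R3 + (471/47)·R2: [0, 0, 0]
2 nonzero rows, so rank(MT) = 2.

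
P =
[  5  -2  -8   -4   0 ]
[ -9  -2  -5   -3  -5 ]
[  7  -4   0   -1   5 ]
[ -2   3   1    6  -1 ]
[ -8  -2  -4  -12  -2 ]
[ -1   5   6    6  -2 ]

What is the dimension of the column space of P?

Row reduce to echelon form.
R2 ← R2 + (9/5)·R1: [0, -28/5, -97/5, -51/5, -5]
R3 ← R3 − (7/5)·R1: [0, -6/5, 56/5, 23/5, 5]
R4 ← R4 + (2/5)·R1: [0, 11/5, -11/5, 22/5, -1]
R5 ← R5 + (8/5)·R1: [0, -26/5, -84/5, -92/5, -2]
R6 ← R6 + (1/5)·R1: [0, 23/5, 22/5, 26/5, -2]
R3 ← R3 − (3/14)·R2: [0, 0, 215/14, 95/14, 85/14]
R4 ← R4 + (11/28)·R2: [0, 0, -275/28, 11/28, -83/28]
R5 ← R5 − (13/14)·R2: [0, 0, 17/14, -125/14, 37/14]
R6 ← R6 + (23/28)·R2: [0, 0, -323/28, -89/28, -171/28]
R4 ← R4 + (55/86)·R3: [0, 0, 0, 407/86, 79/86]
R5 ← R5 − (17/215)·R3: [0, 0, 0, -407/43, 93/43]
R6 ← R6 + (323/430)·R3: [0, 0, 0, 165/86, -133/86]
R5 ← R5 + (2)·R4: [0, 0, 0, 0, 4]
R6 ← R6 − (15/37)·R4: [0, 0, 0, 0, -71/37]
R6 ← R6 + (71/148)·R5: [0, 0, 0, 0, 0]
Echelon form has 5 nonzero rows, so rank(P) = 5.
The column space has dimension equal to the rank: 5.

5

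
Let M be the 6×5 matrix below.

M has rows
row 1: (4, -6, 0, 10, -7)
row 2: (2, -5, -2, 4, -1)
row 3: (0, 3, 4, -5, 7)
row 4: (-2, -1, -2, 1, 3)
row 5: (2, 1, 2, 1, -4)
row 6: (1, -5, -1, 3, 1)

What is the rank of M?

5

Row reduce to echelon form.
R2 ← R2 − (1/2)·R1: [0, -2, -2, -1, 5/2]
R4 ← R4 + (1/2)·R1: [0, -4, -2, 6, -1/2]
R5 ← R5 − (1/2)·R1: [0, 4, 2, -4, -1/2]
R6 ← R6 − (1/4)·R1: [0, -7/2, -1, 1/2, 11/4]
R3 ← R3 + (3/2)·R2: [0, 0, 1, -13/2, 43/4]
R4 ← R4 − (2)·R2: [0, 0, 2, 8, -11/2]
R5 ← R5 + (2)·R2: [0, 0, -2, -6, 9/2]
R6 ← R6 − (7/4)·R2: [0, 0, 5/2, 9/4, -13/8]
R4 ← R4 − (2)·R3: [0, 0, 0, 21, -27]
R5 ← R5 + (2)·R3: [0, 0, 0, -19, 26]
R6 ← R6 − (5/2)·R3: [0, 0, 0, 37/2, -57/2]
R5 ← R5 + (19/21)·R4: [0, 0, 0, 0, 11/7]
R6 ← R6 − (37/42)·R4: [0, 0, 0, 0, -33/7]
R6 ← R6 + (3)·R5: [0, 0, 0, 0, 0]
Echelon form has 5 nonzero rows, so rank(M) = 5.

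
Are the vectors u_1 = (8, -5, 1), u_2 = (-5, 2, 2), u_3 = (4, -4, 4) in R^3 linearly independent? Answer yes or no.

no

Form the matrix with these vectors as rows and row reduce.
R2 ← R2 + (5/8)·R1: [0, -9/8, 21/8]
R3 ← R3 − (1/2)·R1: [0, -3/2, 7/2]
R3 ← R3 − (4/3)·R2: [0, 0, 0]
2 nonzero rows, so the 3 vectors span a space of dimension 2.
Since 2 < 3, the vectors are linearly dependent.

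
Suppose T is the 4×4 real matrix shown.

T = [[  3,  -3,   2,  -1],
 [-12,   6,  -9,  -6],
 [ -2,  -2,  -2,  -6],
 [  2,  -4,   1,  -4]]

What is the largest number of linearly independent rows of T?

2

Row reduce to echelon form.
R2 ← R2 + (4)·R1: [0, -6, -1, -10]
R3 ← R3 + (2/3)·R1: [0, -4, -2/3, -20/3]
R4 ← R4 − (2/3)·R1: [0, -2, -1/3, -10/3]
R3 ← R3 − (2/3)·R2: [0, 0, 0, 0]
R4 ← R4 − (1/3)·R2: [0, 0, 0, 0]
Echelon form has 2 nonzero rows, so rank(T) = 2.
The rank gives the maximum number of linearly independent rows: 2.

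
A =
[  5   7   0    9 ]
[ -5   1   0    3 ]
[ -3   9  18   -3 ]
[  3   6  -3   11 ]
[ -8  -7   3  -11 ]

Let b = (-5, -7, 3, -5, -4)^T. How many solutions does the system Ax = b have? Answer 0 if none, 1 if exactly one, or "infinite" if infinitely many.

Row reduce the augmented matrix [A | b].
R2 ← R2 + R1: [0, 8, 0, 12, -12]
R3 ← R3 + (3/5)·R1: [0, 66/5, 18, 12/5, 0]
R4 ← R4 − (3/5)·R1: [0, 9/5, -3, 28/5, -2]
R5 ← R5 + (8/5)·R1: [0, 21/5, 3, 17/5, -12]
R3 ← R3 − (33/20)·R2: [0, 0, 18, -87/5, 99/5]
R4 ← R4 − (9/40)·R2: [0, 0, -3, 29/10, 7/10]
R5 ← R5 − (21/40)·R2: [0, 0, 3, -29/10, -57/10]
R4 ← R4 + (1/6)·R3: [0, 0, 0, 0, 4]
R5 ← R5 − (1/6)·R3: [0, 0, 0, 0, -9]
R5 ← R5 + (9/4)·R4: [0, 0, 0, 0, 0]
The echelon form has 4 nonzero rows; the last pivot sits in the augmented column, so rank(A) = 3 but rank([A|b]) = 4.
Since the ranks differ, the system is inconsistent.
It has no solutions.

0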